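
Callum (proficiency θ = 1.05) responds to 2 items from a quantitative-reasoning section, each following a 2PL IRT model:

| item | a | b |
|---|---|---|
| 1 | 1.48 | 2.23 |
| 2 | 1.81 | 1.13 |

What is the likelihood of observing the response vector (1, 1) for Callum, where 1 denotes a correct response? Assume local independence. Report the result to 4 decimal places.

0.0689

P(θ) = 1 / (1 + exp(−a(θ − b)))
P_1 = 1/(1+e^{1.7464}) = 0.1485
P_2 = 1/(1+e^{0.1448}) = 0.4639
L = P_1 × P_2 = 0.1485 × 0.4639 = 0.06888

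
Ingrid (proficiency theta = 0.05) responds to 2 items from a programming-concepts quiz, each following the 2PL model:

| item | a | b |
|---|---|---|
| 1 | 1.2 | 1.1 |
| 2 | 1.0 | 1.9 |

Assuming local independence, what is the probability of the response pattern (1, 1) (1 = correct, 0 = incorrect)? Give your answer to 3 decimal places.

0.030

P(theta) = 1 / (1 + exp(−a(theta − b)))
P_1 = 1/(1+e^{1.2600}) = 0.2210
P_2 = 1/(1+e^{1.8500}) = 0.1359
L = P_1 × P_2 = 0.2210 × 0.1359 = 0.03002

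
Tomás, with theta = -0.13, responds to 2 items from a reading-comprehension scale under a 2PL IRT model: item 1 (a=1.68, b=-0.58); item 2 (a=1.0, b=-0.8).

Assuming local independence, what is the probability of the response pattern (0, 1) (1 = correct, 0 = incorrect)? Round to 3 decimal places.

P(theta) = 1 / (1 + exp(−a(theta − b)))
P_1 = 1/(1+e^{-0.7560}) = 0.6805
P_2 = 1/(1+e^{-0.6700}) = 0.6615
L = (1−P_1) × P_2 = 0.3195 × 0.6615 = 0.21136

0.211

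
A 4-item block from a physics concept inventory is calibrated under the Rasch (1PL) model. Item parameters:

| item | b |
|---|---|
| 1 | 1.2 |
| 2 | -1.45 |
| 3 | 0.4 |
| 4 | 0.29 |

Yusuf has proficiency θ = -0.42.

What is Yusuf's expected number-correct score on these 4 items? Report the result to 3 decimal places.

1.537

P(θ) = 1 / (1 + exp(−(θ − b)))
P_1 = 1/(1+e^{1.6200}) = 0.1652
P_2 = 1/(1+e^{-1.0300}) = 0.7369
P_3 = 1/(1+e^{0.8200}) = 0.3058
P_4 = 1/(1+e^{0.7100}) = 0.3296
E[score] = 0.1652 + 0.7369 + 0.3058 + 0.3296 = 1.5375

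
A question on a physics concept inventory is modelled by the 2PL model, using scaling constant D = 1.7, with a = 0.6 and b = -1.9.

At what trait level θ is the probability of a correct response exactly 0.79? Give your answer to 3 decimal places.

-0.601

P(θ) = 1 / (1 + exp(−D·a(θ − b)))
logit = ln(0.7900/0.2100) = 1.3249
θ = b + logit/(1.7·a) = -1.9 + 1.3249/1.0200 = -0.6011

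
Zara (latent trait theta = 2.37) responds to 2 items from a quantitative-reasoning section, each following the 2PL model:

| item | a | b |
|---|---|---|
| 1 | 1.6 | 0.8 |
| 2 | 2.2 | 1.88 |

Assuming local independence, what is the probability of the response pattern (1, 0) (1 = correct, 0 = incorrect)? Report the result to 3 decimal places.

P(theta) = 1 / (1 + exp(−a(theta − b)))
P_1 = 1/(1+e^{-2.5120}) = 0.9250
P_2 = 1/(1+e^{-1.0780}) = 0.7461
L = P_1 × (1−P_2) = 0.9250 × 0.2539 = 0.23484

0.235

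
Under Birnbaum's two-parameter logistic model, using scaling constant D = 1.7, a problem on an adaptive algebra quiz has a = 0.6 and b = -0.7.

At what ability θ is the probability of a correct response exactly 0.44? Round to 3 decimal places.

P(θ) = 1 / (1 + exp(−D·a(θ − b)))
logit = ln(0.4400/0.5600) = -0.2412
θ = b + logit/(1.7·a) = -0.7 + (-0.2412)/1.0200 = -0.9364

-0.936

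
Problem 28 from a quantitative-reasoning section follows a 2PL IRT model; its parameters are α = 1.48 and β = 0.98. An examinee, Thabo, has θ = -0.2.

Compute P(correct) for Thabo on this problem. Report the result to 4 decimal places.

P(θ) = 1 / (1 + exp(−α(θ − β)))
Exponent: 1.48 × (-0.2 − 0.98) = -1.7464
1/(1 + e^{1.7464}) = 0.1485

0.1485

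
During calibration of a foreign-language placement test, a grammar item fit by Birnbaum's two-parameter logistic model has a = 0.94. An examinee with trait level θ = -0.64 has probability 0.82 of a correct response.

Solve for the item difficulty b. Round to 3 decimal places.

-2.253

P(θ) = 1 / (1 + exp(−a(θ − b)))
logit(0.82) = ln(0.82/0.18) = 1.5163
b = θ − logit/(a) = -0.64 − 1.5163/0.9400 = -2.2531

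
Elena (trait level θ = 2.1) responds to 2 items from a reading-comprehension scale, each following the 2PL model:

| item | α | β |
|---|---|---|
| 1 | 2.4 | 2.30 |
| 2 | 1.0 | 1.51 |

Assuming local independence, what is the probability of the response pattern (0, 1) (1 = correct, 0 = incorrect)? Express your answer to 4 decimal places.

0.3974

P(θ) = 1 / (1 + exp(−α(θ − β)))
P_1 = 1/(1+e^{0.4800}) = 0.3823
P_2 = 1/(1+e^{-0.5900}) = 0.6434
L = (1−P_1) × P_2 = 0.6177 × 0.6434 = 0.39744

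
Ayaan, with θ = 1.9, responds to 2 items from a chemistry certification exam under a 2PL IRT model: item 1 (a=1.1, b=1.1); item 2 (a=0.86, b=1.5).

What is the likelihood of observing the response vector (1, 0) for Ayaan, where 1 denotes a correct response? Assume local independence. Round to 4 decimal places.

0.2932

P(θ) = 1 / (1 + exp(−a(θ − b)))
P_1 = 1/(1+e^{-0.8800}) = 0.7068
P_2 = 1/(1+e^{-0.3440}) = 0.5852
L = P_1 × (1−P_2) = 0.7068 × 0.4148 = 0.29322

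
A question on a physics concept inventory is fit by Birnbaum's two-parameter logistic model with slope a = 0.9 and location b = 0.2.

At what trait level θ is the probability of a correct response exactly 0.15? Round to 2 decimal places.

-1.73

P(θ) = 1 / (1 + exp(−a(θ − b)))
logit = ln(0.1500/0.8500) = -1.7346
θ = b + logit/(a) = 0.2 + (-1.7346)/0.9000 = -1.7273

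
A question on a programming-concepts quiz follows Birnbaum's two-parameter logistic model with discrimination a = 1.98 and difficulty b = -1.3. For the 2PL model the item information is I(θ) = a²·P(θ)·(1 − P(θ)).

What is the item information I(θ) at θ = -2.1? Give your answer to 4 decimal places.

0.5538

P = 1/(1+e^{1.5840}) = 0.1702
P(1−P) = 0.1702 × 0.8298 = 0.1413
I = a² × P(1−P) = 1.98² × 0.1413 = 0.55376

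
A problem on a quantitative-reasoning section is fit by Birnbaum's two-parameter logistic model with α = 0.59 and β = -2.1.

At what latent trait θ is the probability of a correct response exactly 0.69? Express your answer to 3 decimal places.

-0.744

P(θ) = 1 / (1 + exp(−α(θ − β)))
logit = ln(0.6900/0.3100) = 0.8001
θ = β + logit/(α) = -2.1 + 0.8001/0.5900 = -0.7439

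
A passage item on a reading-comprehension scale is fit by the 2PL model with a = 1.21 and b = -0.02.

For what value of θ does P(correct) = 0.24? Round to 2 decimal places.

P(θ) = 1 / (1 + exp(−a(θ − b)))
logit = ln(0.2400/0.7600) = -1.1527
θ = b + logit/(a) = -0.02 + (-1.1527)/1.2100 = -0.9726

-0.97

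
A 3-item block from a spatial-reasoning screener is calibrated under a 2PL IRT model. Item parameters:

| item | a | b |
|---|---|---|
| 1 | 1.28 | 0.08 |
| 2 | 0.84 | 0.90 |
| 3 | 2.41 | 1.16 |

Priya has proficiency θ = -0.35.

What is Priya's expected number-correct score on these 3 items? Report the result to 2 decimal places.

0.65

P(θ) = 1 / (1 + exp(−a(θ − b)))
P_1 = 1/(1+e^{0.5504}) = 0.3658
P_2 = 1/(1+e^{1.0500}) = 0.2592
P_3 = 1/(1+e^{3.6391}) = 0.0256
E[score] = 0.3658 + 0.2592 + 0.0256 = 0.6506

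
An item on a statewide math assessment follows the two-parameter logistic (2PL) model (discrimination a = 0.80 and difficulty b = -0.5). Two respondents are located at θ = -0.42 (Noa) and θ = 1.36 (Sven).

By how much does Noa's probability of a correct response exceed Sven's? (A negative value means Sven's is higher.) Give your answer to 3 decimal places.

P(θ) = 1 / (1 + exp(−a(θ − b)))
P(Noa) = 0.5160  [exponent 0.0640]
P(Sven) = 0.8158  [exponent 1.4880]
Difference = 0.5160 − 0.8158 = -0.2998

-0.300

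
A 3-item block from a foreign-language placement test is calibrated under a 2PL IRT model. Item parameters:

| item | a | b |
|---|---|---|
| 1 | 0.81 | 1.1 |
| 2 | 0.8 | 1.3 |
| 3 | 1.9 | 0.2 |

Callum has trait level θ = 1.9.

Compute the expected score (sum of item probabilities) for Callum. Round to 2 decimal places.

2.24

P(θ) = 1 / (1 + exp(−a(θ − b)))
P_1 = 1/(1+e^{-0.6480}) = 0.6566
P_2 = 1/(1+e^{-0.4800}) = 0.6177
P_3 = 1/(1+e^{-3.2300}) = 0.9619
E[score] = 0.6566 + 0.6177 + 0.9619 = 2.2363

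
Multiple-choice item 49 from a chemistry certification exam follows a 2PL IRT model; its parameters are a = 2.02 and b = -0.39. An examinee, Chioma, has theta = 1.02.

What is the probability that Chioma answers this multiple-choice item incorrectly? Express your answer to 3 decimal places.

0.055

P(theta) = 1 / (1 + exp(−a(theta − b)))
Exponent: 2.02 × (1.02 − (-0.39)) = 2.8482
1/(1 + e^{-2.8482}) = 0.9452
P(incorrect) = 1 − 0.9452 = 0.0548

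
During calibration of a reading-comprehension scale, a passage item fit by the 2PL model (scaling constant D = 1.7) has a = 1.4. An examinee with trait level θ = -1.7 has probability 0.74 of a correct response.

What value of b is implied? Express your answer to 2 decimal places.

-2.14

P(θ) = 1 / (1 + exp(−D·a(θ − b)))
logit(0.74) = ln(0.74/0.26) = 1.0460
b = θ − logit/(1.7·a) = -1.7 − 1.0460/2.3800 = -2.1395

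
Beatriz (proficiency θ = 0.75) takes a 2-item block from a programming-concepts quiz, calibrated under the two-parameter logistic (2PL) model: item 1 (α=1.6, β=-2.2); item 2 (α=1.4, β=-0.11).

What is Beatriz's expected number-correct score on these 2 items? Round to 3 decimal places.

1.760

P(θ) = 1 / (1 + exp(−α(θ − β)))
P_1 = 1/(1+e^{-4.7200}) = 0.9912
P_2 = 1/(1+e^{-1.2040}) = 0.7692
E[score] = 0.9912 + 0.7692 = 1.7604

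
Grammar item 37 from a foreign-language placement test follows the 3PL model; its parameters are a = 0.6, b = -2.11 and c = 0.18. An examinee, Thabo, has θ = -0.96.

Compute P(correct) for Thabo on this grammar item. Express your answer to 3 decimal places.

0.726

P(θ) = c + (1 − c) · 1 / (1 + exp(−a(θ − b)))
Exponent: 0.6 × (-0.96 − (-2.11)) = 0.6900
1/(1 + e^{-0.6900}) = 0.6660
P = 0.18 + 0.82 × 0.6660 = 0.7261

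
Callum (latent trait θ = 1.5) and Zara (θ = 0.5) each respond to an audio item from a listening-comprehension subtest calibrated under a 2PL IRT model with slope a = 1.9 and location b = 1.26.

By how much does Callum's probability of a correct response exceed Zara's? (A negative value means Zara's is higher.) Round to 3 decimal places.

P(θ) = 1 / (1 + exp(−a(θ − b)))
P(Callum) = 0.6121  [exponent 0.4560]
P(Zara) = 0.1909  [exponent -1.4440]
Difference = 0.6121 − 0.1909 = 0.4211

0.421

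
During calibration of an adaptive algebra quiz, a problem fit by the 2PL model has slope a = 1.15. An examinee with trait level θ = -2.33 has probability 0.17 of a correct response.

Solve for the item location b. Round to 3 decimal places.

-0.951

P(θ) = 1 / (1 + exp(−a(θ − b)))
logit(0.17) = ln(0.17/0.83) = -1.5856
b = θ − logit/(a) = -2.33 − (-1.5856)/1.1500 = -0.9512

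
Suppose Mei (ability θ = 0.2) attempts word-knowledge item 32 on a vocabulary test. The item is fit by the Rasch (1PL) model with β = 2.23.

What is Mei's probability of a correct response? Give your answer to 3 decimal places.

0.116

P(θ) = 1 / (1 + exp(−(θ − β)))
Exponent: (0.2 − 2.23) = -2.0300
1/(1 + e^{2.0300}) = 0.1161
P = 0.1161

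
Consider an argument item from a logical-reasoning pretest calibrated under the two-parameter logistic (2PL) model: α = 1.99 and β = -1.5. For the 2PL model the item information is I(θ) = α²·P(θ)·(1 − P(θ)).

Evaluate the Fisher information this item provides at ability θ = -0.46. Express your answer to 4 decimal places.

0.3941

P = 1/(1+e^{-2.0696}) = 0.8879
P(1−P) = 0.8879 × 0.1121 = 0.0995
I = α² × P(1−P) = 1.99² × 0.0995 = 0.39412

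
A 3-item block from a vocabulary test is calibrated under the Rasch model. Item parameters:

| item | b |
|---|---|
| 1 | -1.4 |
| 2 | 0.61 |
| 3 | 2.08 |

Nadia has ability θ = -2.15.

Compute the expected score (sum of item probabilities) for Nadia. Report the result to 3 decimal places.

0.395

P(θ) = 1 / (1 + exp(−(θ − b)))
P_1 = 1/(1+e^{0.7500}) = 0.3208
P_2 = 1/(1+e^{2.7600}) = 0.0595
P_3 = 1/(1+e^{4.2300}) = 0.0143
E[score] = 0.3208 + 0.0595 + 0.0143 = 0.3947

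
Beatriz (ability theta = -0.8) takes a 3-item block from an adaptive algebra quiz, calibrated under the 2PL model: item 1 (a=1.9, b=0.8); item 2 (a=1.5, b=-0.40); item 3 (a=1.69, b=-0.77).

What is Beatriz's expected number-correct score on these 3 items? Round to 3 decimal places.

P(theta) = 1 / (1 + exp(−a(theta − b)))
P_1 = 1/(1+e^{3.0400}) = 0.0457
P_2 = 1/(1+e^{0.6000}) = 0.3543
P_3 = 1/(1+e^{0.0507}) = 0.4873
E[score] = 0.0457 + 0.3543 + 0.4873 = 0.8873

0.887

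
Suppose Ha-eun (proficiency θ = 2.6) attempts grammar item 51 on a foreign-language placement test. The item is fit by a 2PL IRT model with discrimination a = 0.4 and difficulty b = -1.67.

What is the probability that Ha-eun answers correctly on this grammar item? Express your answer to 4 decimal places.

0.8466

P(θ) = 1 / (1 + exp(−a(θ − b)))
Exponent: 0.4 × (2.6 − (-1.67)) = 1.7080
1/(1 + e^{-1.7080}) = 0.8466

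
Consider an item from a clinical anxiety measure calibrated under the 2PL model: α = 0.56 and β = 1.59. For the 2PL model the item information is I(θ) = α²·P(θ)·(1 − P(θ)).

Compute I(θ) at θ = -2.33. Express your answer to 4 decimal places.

P = 1/(1+e^{2.1952}) = 0.1002
P(1−P) = 0.1002 × 0.8998 = 0.0901
I = α² × P(1−P) = 0.56² × 0.0901 = 0.02827

0.0283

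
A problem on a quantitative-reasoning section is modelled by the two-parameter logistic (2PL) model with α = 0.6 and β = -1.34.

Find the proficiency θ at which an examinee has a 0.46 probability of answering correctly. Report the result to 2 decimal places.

-1.61

P(θ) = 1 / (1 + exp(−α(θ − β)))
logit = ln(0.4600/0.5400) = -0.1603
θ = β + logit/(α) = -1.34 + (-0.1603)/0.6000 = -1.6072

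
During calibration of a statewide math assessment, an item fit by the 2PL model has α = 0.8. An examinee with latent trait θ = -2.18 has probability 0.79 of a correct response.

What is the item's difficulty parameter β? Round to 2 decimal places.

P(θ) = 1 / (1 + exp(−α(θ − β)))
logit(0.79) = ln(0.79/0.21) = 1.3249
β = θ − logit/(α) = -2.18 − 1.3249/0.8000 = -3.8362

-3.84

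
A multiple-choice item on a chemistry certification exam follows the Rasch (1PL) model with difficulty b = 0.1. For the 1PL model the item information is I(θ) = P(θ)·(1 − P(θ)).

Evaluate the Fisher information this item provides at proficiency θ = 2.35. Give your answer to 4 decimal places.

0.0863

P = 1/(1+e^{-2.2500}) = 0.9047
P(1−P) = 0.9047 × 0.0953 = 0.0863
I = P(1−P) = 0.08626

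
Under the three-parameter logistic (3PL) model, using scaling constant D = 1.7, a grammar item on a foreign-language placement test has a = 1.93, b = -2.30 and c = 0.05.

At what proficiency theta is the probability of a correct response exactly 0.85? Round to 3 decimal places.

-1.790

P(theta) = c + (1 − c) · 1 / (1 + exp(−D·a(theta − b)))
Remove guessing floor: (0.85 − 0.05)/(1 − 0.05) = 0.8421
logit = ln(0.8421/0.1579) = 1.6740
theta = b + logit/(1.7·a) = -2.30 + 1.6740/3.2810 = -1.7898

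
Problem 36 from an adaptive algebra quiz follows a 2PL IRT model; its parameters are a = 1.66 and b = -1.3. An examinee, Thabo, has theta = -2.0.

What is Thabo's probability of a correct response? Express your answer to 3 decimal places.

P(theta) = 1 / (1 + exp(−a(theta − b)))
Exponent: 1.66 × (-2.0 − (-1.3)) = -1.1620
1/(1 + e^{1.1620}) = 0.2383

0.238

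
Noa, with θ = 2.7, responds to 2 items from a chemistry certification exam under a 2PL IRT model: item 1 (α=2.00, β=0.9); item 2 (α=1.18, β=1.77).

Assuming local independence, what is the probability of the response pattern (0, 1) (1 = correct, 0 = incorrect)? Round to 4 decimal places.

P(θ) = 1 / (1 + exp(−α(θ − β)))
P_1 = 1/(1+e^{-3.6000}) = 0.9734
P_2 = 1/(1+e^{-1.0974}) = 0.7498
L = (1−P_1) × P_2 = 0.0266 × 0.7498 = 0.01994

0.0199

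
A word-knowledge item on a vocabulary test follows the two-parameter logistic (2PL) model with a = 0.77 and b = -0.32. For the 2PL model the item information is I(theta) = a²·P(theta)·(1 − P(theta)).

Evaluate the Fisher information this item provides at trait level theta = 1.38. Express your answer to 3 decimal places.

0.099

P = 1/(1+e^{-1.3090}) = 0.7873
P(1−P) = 0.7873 × 0.2127 = 0.1674
I = a² × P(1−P) = 0.77² × 0.1674 = 0.09927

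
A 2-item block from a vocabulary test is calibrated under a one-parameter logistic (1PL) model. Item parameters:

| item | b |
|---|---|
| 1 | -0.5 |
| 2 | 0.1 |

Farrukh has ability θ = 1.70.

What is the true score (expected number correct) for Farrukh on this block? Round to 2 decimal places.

1.73

P(θ) = 1 / (1 + exp(−(θ − b)))
P_1 = 1/(1+e^{-2.2000}) = 0.9002
P_2 = 1/(1+e^{-1.6000}) = 0.8320
E[score] = 0.9002 + 0.8320 = 1.7323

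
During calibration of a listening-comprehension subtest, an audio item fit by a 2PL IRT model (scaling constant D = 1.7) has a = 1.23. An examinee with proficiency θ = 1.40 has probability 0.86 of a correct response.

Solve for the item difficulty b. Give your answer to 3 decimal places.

0.532

P(θ) = 1 / (1 + exp(−D·a(θ − b)))
logit(0.86) = ln(0.86/0.14) = 1.8153
b = θ − logit/(1.7·a) = 1.40 − 1.8153/2.0910 = 0.5319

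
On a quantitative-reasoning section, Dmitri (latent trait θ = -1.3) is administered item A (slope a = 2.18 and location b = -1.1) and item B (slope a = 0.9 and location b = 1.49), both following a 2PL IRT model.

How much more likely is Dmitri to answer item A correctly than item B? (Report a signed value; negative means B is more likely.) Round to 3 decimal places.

0.318

P(θ) = 1 / (1 + exp(−a(θ − b)))
P_A = 0.3927
P_B = 0.0751
P_A − P_B = 0.3176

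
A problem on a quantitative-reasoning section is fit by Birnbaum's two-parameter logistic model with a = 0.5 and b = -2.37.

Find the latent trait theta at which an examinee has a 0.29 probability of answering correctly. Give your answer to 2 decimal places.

P(theta) = 1 / (1 + exp(−a(theta − b)))
logit = ln(0.2900/0.7100) = -0.8954
theta = b + logit/(a) = -2.37 + (-0.8954)/0.5000 = -4.1608

-4.16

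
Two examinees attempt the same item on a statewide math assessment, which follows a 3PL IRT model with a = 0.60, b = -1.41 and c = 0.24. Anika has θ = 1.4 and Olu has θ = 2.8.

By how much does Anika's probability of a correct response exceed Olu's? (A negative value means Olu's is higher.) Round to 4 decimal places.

-0.0625

P(θ) = c + (1 − c) · 1 / (1 + exp(−a(θ − b)))
P(Anika) = 0.8812  [exponent 1.6860]
P(Olu) = 0.9437  [exponent 2.5260]
Difference = 0.8812 − 0.9437 = -0.0625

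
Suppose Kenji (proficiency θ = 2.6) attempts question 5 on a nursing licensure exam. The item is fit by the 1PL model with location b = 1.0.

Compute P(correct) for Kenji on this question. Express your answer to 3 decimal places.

0.832

P(θ) = 1 / (1 + exp(−(θ − b)))
Exponent: (2.6 − 1.0) = 1.6000
1/(1 + e^{-1.6000}) = 0.8320
P = 0.8320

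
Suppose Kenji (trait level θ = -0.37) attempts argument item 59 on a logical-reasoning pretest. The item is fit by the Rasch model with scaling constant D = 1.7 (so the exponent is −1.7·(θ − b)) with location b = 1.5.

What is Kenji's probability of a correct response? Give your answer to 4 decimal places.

0.0400

P(θ) = 1 / (1 + exp(−D·(θ − b)))
Exponent: 1.7 × (-0.37 − 1.5) = -3.1790
1/(1 + e^{3.1790}) = 0.0400
P = 0.0400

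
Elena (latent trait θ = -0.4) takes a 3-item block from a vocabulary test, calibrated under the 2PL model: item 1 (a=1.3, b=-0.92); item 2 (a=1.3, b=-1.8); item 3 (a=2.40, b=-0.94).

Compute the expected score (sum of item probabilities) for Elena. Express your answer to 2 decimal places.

P(θ) = 1 / (1 + exp(−a(θ − b)))
P_1 = 1/(1+e^{-0.6760}) = 0.6628
P_2 = 1/(1+e^{-1.8200}) = 0.8606
P_3 = 1/(1+e^{-1.2960}) = 0.7852
E[score] = 0.6628 + 0.8606 + 0.7852 = 2.3086

2.31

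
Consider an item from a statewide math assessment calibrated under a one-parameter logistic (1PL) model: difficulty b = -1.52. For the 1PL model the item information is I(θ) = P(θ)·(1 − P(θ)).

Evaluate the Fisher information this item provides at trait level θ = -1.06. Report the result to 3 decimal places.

P = 1/(1+e^{-0.4600}) = 0.6130
P(1−P) = 0.6130 × 0.3870 = 0.2372
I = P(1−P) = 0.23723

0.237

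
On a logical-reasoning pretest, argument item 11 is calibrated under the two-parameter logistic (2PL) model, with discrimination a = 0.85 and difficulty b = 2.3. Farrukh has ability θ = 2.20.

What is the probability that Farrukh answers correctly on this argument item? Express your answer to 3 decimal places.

0.479

P(θ) = 1 / (1 + exp(−a(θ − b)))
Exponent: 0.85 × (2.20 − 2.3) = -0.0850
1/(1 + e^{0.0850}) = 0.4788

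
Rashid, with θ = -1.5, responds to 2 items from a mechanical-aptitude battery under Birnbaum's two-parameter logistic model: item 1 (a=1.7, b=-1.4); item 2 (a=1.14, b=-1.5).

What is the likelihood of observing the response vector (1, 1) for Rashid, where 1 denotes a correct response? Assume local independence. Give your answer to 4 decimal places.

P(θ) = 1 / (1 + exp(−a(θ − b)))
P_1 = 1/(1+e^{0.1700}) = 0.4576
P_2 = 1/(1+e^{0.0000}) = 0.5000
L = P_1 × P_2 = 0.4576 × 0.5000 = 0.22880

0.2288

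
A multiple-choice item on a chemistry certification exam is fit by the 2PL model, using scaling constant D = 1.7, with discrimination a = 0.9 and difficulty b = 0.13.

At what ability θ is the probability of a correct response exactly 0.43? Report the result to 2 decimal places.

-0.05

P(θ) = 1 / (1 + exp(−D·a(θ − b)))
logit = ln(0.4300/0.5700) = -0.2819
θ = b + logit/(1.7·a) = 0.13 + (-0.2819)/1.5300 = -0.0542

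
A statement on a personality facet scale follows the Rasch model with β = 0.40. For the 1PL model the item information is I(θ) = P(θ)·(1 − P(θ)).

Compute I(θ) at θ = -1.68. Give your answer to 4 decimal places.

P = 1/(1+e^{2.0800}) = 0.1111
P(1−P) = 0.1111 × 0.8889 = 0.0987
I = P(1−P) = 0.09872

0.0987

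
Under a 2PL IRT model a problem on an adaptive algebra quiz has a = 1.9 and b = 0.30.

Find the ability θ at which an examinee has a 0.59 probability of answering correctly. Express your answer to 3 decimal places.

0.492

P(θ) = 1 / (1 + exp(−a(θ − b)))
logit = ln(0.5900/0.4100) = 0.3640
θ = b + logit/(a) = 0.30 + 0.3640/1.9000 = 0.4916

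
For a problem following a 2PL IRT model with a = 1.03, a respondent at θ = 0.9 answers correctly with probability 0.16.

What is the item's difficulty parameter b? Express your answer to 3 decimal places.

P(θ) = 1 / (1 + exp(−a(θ − b)))
logit(0.16) = ln(0.16/0.84) = -1.6582
b = θ − logit/(a) = 0.9 − (-1.6582)/1.0300 = 2.5099

2.510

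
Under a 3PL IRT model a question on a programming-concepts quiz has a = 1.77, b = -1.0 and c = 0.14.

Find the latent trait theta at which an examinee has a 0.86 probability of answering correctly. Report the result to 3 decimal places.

P(theta) = c + (1 − c) · 1 / (1 + exp(−a(theta − b)))
Remove guessing floor: (0.86 − 0.14)/(1 − 0.14) = 0.8372
logit = ln(0.8372/0.1628) = 1.6376
theta = b + logit/(a) = -1.0 + 1.6376/1.7700 = -0.0748

-0.075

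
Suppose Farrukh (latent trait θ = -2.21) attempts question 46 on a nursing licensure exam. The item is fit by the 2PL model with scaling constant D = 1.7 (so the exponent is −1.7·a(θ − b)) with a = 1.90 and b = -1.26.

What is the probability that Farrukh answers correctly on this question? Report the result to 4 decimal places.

0.0444

P(θ) = 1 / (1 + exp(−D·a(θ − b)))
Exponent: 1.7 × 1.90 × (-2.21 − (-1.26)) = -3.0685
1/(1 + e^{3.0685}) = 0.0444
P = 0.0444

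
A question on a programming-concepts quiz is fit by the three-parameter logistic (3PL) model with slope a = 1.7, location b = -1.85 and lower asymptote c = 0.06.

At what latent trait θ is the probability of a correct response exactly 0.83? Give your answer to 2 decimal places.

P(θ) = c + (1 − c) · 1 / (1 + exp(−a(θ − b)))
Remove guessing floor: (0.83 − 0.06)/(1 − 0.06) = 0.8191
logit = ln(0.8191/0.1809) = 1.5106
θ = b + logit/(a) = -1.85 + 1.5106/1.7000 = -0.9614

-0.96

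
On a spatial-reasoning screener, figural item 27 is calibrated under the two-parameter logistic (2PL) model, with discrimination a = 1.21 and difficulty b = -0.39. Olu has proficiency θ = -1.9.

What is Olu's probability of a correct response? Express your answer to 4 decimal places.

P(θ) = 1 / (1 + exp(−a(θ − b)))
Exponent: 1.21 × (-1.9 − (-0.39)) = -1.8271
1/(1 + e^{1.8271}) = 0.1386

0.1386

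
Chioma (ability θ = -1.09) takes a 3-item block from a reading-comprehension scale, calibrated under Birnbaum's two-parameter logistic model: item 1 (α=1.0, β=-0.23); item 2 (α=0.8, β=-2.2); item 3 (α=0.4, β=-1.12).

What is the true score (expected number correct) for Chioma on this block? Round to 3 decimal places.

P(θ) = 1 / (1 + exp(−α(θ − β)))
P_1 = 1/(1+e^{0.8600}) = 0.2973
P_2 = 1/(1+e^{-0.8880}) = 0.7085
P_3 = 1/(1+e^{-0.0120}) = 0.5030
E[score] = 0.2973 + 0.7085 + 0.5030 = 1.5088

1.509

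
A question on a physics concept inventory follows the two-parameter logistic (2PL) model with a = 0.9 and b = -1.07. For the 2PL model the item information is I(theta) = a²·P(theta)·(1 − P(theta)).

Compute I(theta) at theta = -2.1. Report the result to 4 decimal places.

P = 1/(1+e^{0.9270}) = 0.2835
P(1−P) = 0.2835 × 0.7165 = 0.2031
I = a² × P(1−P) = 0.9² × 0.2031 = 0.16455

0.1645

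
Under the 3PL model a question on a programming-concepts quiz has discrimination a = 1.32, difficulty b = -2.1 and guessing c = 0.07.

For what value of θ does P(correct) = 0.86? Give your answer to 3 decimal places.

P(θ) = c + (1 − c) · 1 / (1 + exp(−a(θ − b)))
Remove guessing floor: (0.86 − 0.07)/(1 − 0.07) = 0.8495
logit = ln(0.8495/0.1505) = 1.7304
θ = b + logit/(a) = -2.1 + 1.7304/1.3200 = -0.7891

-0.789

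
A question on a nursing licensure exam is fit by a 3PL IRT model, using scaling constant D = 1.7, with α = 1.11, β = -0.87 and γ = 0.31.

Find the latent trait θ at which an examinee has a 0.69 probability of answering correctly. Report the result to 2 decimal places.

-0.76

P(θ) = γ + (1 − γ) · 1 / (1 + exp(−D·α(θ − β)))
Remove guessing floor: (0.69 − 0.31)/(1 − 0.31) = 0.5507
logit = ln(0.5507/0.4493) = 0.2036
θ = β + logit/(1.7·α) = -0.87 + 0.2036/1.8870 = -0.7621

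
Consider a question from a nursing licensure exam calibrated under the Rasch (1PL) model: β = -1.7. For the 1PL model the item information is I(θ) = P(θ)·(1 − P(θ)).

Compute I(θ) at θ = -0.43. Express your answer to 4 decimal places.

P = 1/(1+e^{-1.2700}) = 0.7807
P(1−P) = 0.7807 × 0.2193 = 0.1712
I = P(1−P) = 0.17118

0.1712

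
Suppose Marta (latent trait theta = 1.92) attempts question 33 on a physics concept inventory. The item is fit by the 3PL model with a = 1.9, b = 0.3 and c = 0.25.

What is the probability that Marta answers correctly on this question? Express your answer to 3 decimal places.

P(theta) = c + (1 − c) · 1 / (1 + exp(−a(theta − b)))
Exponent: 1.9 × (1.92 − 0.3) = 3.0780
1/(1 + e^{-3.0780}) = 0.9560
P = 0.25 + 0.75 × 0.9560 = 0.9670

0.967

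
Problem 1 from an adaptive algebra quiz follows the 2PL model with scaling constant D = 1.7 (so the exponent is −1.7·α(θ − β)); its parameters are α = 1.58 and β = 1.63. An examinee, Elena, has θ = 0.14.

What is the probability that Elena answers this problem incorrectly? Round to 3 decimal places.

P(θ) = 1 / (1 + exp(−D·α(θ − β)))
Exponent: 1.7 × 1.58 × (0.14 − 1.63) = -4.0021
1/(1 + e^{4.0021}) = 0.0179
P = 0.0179
P(incorrect) = 1 − 0.0179 = 0.9821

0.982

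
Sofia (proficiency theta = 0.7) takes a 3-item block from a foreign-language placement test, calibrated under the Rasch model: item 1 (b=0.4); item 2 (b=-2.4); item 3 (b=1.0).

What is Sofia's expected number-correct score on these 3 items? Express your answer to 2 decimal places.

P(theta) = 1 / (1 + exp(−(theta − b)))
P_1 = 1/(1+e^{-0.3000}) = 0.5744
P_2 = 1/(1+e^{-3.1000}) = 0.9569
P_3 = 1/(1+e^{0.3000}) = 0.4256
E[score] = 0.5744 + 0.9569 + 0.4256 = 1.9569

1.96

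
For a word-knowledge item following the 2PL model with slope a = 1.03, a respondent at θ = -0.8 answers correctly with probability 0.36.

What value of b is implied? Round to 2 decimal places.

-0.24

P(θ) = 1 / (1 + exp(−a(θ − b)))
logit(0.36) = ln(0.36/0.64) = -0.5754
b = θ − logit/(a) = -0.8 − (-0.5754)/1.0300 = -0.2414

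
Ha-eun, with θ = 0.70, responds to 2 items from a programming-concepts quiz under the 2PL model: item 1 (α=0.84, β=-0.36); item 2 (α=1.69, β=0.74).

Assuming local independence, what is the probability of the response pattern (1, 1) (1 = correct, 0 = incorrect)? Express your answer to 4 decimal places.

0.3425

P(θ) = 1 / (1 + exp(−α(θ − β)))
P_1 = 1/(1+e^{-0.8904}) = 0.7090
P_2 = 1/(1+e^{0.0676}) = 0.4831
L = P_1 × P_2 = 0.7090 × 0.4831 = 0.34251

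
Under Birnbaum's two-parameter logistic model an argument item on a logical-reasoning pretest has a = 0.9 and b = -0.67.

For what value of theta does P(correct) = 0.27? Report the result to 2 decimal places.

-1.78

P(theta) = 1 / (1 + exp(−a(theta − b)))
logit = ln(0.2700/0.7300) = -0.9946
theta = b + logit/(a) = -0.67 + (-0.9946)/0.9000 = -1.7751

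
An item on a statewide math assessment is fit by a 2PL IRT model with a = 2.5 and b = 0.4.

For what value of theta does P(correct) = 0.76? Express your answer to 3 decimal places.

P(theta) = 1 / (1 + exp(−a(theta − b)))
logit = ln(0.7600/0.2400) = 1.1527
theta = b + logit/(a) = 0.4 + 1.1527/2.5000 = 0.8611

0.861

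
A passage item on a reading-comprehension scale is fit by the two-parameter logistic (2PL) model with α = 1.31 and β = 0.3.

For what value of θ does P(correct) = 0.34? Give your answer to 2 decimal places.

-0.21

P(θ) = 1 / (1 + exp(−α(θ − β)))
logit = ln(0.3400/0.6600) = -0.6633
θ = β + logit/(α) = 0.3 + (-0.6633)/1.3100 = -0.2063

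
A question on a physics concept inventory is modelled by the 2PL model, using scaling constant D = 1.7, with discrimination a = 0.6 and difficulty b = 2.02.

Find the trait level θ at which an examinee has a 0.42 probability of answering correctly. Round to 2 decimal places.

P(θ) = 1 / (1 + exp(−D·a(θ − b)))
logit = ln(0.4200/0.5800) = -0.3228
θ = b + logit/(1.7·a) = 2.02 + (-0.3228)/1.0200 = 1.7036

1.70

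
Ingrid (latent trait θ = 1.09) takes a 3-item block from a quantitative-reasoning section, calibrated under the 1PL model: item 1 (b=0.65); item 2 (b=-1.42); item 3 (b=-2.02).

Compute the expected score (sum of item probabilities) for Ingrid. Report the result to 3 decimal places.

2.490

P(θ) = 1 / (1 + exp(−(θ − b)))
P_1 = 1/(1+e^{-0.4400}) = 0.6083
P_2 = 1/(1+e^{-2.5100}) = 0.9248
P_3 = 1/(1+e^{-3.1100}) = 0.9573
E[score] = 0.6083 + 0.9248 + 0.9573 = 2.4904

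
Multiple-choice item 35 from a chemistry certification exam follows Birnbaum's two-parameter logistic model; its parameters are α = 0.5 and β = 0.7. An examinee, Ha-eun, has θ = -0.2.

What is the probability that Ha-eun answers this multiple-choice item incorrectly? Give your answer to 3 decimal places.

P(θ) = 1 / (1 + exp(−α(θ − β)))
Exponent: 0.5 × (-0.2 − 0.7) = -0.4500
1/(1 + e^{0.4500}) = 0.3894
P(incorrect) = 1 − 0.3894 = 0.6106

0.611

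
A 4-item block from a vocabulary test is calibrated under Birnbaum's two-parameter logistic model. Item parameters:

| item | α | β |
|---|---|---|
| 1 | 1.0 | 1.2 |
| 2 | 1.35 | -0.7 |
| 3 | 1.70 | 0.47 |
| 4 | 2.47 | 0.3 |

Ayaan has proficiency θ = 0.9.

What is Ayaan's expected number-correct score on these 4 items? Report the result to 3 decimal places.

2.812

P(θ) = 1 / (1 + exp(−α(θ − β)))
P_1 = 1/(1+e^{0.3000}) = 0.4256
P_2 = 1/(1+e^{-2.1600}) = 0.8966
P_3 = 1/(1+e^{-0.7310}) = 0.6750
P_4 = 1/(1+e^{-1.4820}) = 0.8149
E[score] = 0.4256 + 0.8966 + 0.6750 + 0.8149 = 2.8121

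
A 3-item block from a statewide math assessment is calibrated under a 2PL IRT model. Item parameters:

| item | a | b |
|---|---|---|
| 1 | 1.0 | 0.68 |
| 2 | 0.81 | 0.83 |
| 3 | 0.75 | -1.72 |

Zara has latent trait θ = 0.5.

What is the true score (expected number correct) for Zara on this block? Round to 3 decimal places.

P(θ) = 1 / (1 + exp(−a(θ − b)))
P_1 = 1/(1+e^{0.1800}) = 0.4551
P_2 = 1/(1+e^{0.2673}) = 0.4336
P_3 = 1/(1+e^{-1.6650}) = 0.8409
E[score] = 0.4551 + 0.4336 + 0.8409 = 1.7296

1.730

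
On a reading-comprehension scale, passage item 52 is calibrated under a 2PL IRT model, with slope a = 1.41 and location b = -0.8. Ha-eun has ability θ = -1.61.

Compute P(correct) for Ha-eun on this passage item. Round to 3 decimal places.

0.242

P(θ) = 1 / (1 + exp(−a(θ − b)))
Exponent: 1.41 × (-1.61 − (-0.8)) = -1.1421
1/(1 + e^{1.1421}) = 0.2419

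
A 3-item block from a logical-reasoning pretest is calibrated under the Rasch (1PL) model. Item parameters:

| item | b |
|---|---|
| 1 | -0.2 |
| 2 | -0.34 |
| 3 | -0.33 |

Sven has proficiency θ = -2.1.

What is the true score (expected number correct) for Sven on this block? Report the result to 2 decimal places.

P(θ) = 1 / (1 + exp(−(θ − b)))
P_1 = 1/(1+e^{1.9000}) = 0.1301
P_2 = 1/(1+e^{1.7600}) = 0.1468
P_3 = 1/(1+e^{1.7700}) = 0.1455
E[score] = 0.1301 + 0.1468 + 0.1455 = 0.4224

0.42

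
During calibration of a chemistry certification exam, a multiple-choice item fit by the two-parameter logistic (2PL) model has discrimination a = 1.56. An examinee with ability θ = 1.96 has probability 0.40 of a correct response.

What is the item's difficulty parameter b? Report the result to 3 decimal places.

P(θ) = 1 / (1 + exp(−a(θ − b)))
logit(0.40) = ln(0.40/0.60) = -0.4055
b = θ − logit/(a) = 1.96 − (-0.4055)/1.5600 = 2.2199

2.220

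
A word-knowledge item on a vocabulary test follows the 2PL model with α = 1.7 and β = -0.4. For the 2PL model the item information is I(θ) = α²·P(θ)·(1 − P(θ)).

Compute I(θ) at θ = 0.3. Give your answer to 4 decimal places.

P = 1/(1+e^{-1.1900}) = 0.7667
P(1−P) = 0.7667 × 0.2333 = 0.1788
I = α² × P(1−P) = 1.7² × 0.1788 = 0.51687

0.5169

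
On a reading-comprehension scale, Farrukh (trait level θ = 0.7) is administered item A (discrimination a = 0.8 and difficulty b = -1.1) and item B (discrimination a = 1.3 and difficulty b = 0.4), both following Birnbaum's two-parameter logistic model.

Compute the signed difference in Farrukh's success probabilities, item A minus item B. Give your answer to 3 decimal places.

0.212

P(θ) = 1 / (1 + exp(−a(θ − b)))
P_A = 0.8085
P_B = 0.5963
P_A − P_B = 0.2122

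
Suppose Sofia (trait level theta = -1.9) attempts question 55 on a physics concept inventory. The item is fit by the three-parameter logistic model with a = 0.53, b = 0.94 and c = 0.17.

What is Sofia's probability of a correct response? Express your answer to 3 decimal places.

P(theta) = c + (1 − c) · 1 / (1 + exp(−a(theta − b)))
Exponent: 0.53 × (-1.9 − 0.94) = -1.5052
1/(1 + e^{1.5052}) = 0.1817
P = 0.17 + 0.83 × 0.1817 = 0.3208

0.321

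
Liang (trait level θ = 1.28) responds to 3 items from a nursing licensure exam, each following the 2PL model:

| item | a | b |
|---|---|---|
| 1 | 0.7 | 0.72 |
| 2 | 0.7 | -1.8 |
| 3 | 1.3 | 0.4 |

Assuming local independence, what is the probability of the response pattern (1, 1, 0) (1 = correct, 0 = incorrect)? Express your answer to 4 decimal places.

P(θ) = 1 / (1 + exp(−a(θ − b)))
P_1 = 1/(1+e^{-0.3920}) = 0.5968
P_2 = 1/(1+e^{-2.1560}) = 0.8962
P_3 = 1/(1+e^{-1.1440}) = 0.7584
L = P_1 × P_2 × (1−P_3) = 0.5968 × 0.8962 × 0.2416 = 0.12921

0.1292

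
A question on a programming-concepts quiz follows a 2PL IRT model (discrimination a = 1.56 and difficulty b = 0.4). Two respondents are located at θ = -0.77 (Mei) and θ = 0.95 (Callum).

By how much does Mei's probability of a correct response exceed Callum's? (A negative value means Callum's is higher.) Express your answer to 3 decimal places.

P(θ) = 1 / (1 + exp(−a(θ − b)))
P(Mei) = 0.1388  [exponent -1.8252]
P(Callum) = 0.7022  [exponent 0.8580]
Difference = 0.1388 − 0.7022 = -0.5634

-0.563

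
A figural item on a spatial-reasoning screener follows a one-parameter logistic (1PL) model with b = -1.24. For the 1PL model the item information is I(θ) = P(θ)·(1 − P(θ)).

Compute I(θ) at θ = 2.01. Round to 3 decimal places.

P = 1/(1+e^{-3.2500}) = 0.9627
P(1−P) = 0.9627 × 0.0373 = 0.0359
I = P(1−P) = 0.03593

0.036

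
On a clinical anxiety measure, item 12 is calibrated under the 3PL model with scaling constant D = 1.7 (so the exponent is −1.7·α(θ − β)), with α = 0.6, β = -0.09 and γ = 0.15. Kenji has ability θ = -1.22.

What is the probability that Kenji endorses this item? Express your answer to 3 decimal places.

P(θ) = γ + (1 − γ) · 1 / (1 + exp(−D·α(θ − β)))
Exponent: 1.7 × 0.6 × (-1.22 − (-0.09)) = -1.1526
1/(1 + e^{1.1526}) = 0.2400
P = 0.15 + 0.85 × 0.2400 = 0.3540

0.354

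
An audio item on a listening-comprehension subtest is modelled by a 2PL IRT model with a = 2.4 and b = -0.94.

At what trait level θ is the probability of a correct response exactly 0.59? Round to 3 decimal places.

-0.788

P(θ) = 1 / (1 + exp(−a(θ − b)))
logit = ln(0.5900/0.4100) = 0.3640
θ = b + logit/(a) = -0.94 + 0.3640/2.4000 = -0.7883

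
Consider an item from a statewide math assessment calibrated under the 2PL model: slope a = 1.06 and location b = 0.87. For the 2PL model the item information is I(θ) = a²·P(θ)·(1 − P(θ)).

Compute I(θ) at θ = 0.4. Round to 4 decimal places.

P = 1/(1+e^{0.4982}) = 0.3780
P(1−P) = 0.3780 × 0.6220 = 0.2351
I = a² × P(1−P) = 1.06² × 0.2351 = 0.26417

0.2642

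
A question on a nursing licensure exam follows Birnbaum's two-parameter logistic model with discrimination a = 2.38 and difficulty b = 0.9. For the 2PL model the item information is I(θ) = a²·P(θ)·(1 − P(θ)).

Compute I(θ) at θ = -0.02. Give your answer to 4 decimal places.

P = 1/(1+e^{2.1896}) = 0.1007
P(1−P) = 0.1007 × 0.8993 = 0.0906
I = a² × P(1−P) = 2.38² × 0.0906 = 0.51291

0.5129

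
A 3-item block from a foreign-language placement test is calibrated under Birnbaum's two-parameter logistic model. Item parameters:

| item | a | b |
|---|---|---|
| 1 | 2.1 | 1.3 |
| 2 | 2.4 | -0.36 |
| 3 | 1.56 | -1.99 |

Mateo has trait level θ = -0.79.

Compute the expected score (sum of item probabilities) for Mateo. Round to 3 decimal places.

1.142

P(θ) = 1 / (1 + exp(−a(θ − b)))
P_1 = 1/(1+e^{4.3890}) = 0.0123
P_2 = 1/(1+e^{1.0320}) = 0.2627
P_3 = 1/(1+e^{-1.8720}) = 0.8667
E[score] = 0.0123 + 0.2627 + 0.8667 = 1.1416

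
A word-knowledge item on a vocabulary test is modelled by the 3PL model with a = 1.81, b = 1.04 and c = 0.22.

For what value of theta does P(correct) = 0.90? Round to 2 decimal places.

2.10

P(theta) = c + (1 − c) · 1 / (1 + exp(−a(theta − b)))
Remove guessing floor: (0.90 − 0.22)/(1 − 0.22) = 0.8718
logit = ln(0.8718/0.1282) = 1.9169
theta = b + logit/(a) = 1.04 + 1.9169/1.8100 = 2.0991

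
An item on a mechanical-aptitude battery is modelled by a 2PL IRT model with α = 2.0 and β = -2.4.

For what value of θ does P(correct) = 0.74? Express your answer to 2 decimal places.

P(θ) = 1 / (1 + exp(−α(θ − β)))
logit = ln(0.7400/0.2600) = 1.0460
θ = β + logit/(α) = -2.4 + 1.0460/2.0000 = -1.8770

-1.88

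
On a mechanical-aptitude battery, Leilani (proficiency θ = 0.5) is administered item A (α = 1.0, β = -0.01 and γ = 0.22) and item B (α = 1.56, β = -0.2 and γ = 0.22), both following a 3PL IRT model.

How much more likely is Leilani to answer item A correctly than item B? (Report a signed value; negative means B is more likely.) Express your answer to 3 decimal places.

-0.097

P(θ) = γ + (1 − γ) · 1 / (1 + exp(−α(θ − β)))
P_A = 0.7073
P_B = 0.8040
P_A − P_B = -0.0967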